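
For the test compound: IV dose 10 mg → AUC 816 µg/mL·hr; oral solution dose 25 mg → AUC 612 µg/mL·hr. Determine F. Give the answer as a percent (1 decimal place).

F = 30.0%

F = (AUC_ev / D_ev) / (AUC_iv / D_iv)
  = (612/25) / (816/10)
  = 24.48 / 81.6 = 0.3000
  = 30.00%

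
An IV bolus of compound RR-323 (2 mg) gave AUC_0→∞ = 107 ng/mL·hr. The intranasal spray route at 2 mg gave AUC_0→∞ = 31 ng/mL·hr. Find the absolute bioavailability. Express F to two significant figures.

F = 0.29

F = (AUC_ev / D_ev) / (AUC_iv / D_iv)
  = (31/2) / (107/2)
  = 15.5 / 53.5 = 0.2897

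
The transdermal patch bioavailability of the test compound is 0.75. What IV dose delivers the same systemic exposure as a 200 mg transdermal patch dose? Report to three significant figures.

Systemic exposure from an extravascular dose = F × D_ev, so the equivalent IV dose is F × D_ev.
D_iv = F × D_ev = 0.75 × 200 = 150 mg

D_iv = 150 mg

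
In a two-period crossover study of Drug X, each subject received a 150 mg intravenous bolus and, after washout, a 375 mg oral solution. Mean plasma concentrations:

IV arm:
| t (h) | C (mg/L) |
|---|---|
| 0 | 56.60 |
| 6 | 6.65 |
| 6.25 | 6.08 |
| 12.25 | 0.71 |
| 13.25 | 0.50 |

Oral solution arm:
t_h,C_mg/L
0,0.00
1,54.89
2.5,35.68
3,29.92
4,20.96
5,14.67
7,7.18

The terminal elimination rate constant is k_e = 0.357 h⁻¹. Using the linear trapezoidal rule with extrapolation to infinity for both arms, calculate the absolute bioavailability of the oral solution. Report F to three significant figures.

Trapezoidal AUC_0→13.25 (IV):
  [0→6]: (56.60+6.65)/2 × 6 = 189.75
  [6→6.25]: (6.65+6.08)/2 × 0.25 = 1.59125
  [6.25→12.25]: (6.08+0.71)/2 × 6 = 20.37
  [12.25→13.25]: (0.71+0.50)/2 × 1 = 0.605
  Sum = 212.31625 mg/L·h
IV tail: 0.50/0.357 = 1.401; AUC_iv,0→∞ = 212.31625 + 1.401 = 213.71725 mg/L·h
Trapezoidal AUC_0→7 (oral solution):
  [0→1]: (0.00+54.89)/2 × 1 = 27.445
  [1→2.5]: (54.89+35.68)/2 × 1.5 = 67.9275
  [2.5→3]: (35.68+29.92)/2 × 0.5 = 16.4
  [3→4]: (29.92+20.96)/2 × 1 = 25.44
  [4→5]: (20.96+14.67)/2 × 1 = 17.815
  [5→7]: (14.67+7.18)/2 × 2 = 21.85
  Sum = 176.8775 mg/L·h
oral solution tail: 7.18/0.357 = 20.112; AUC_ev,0→∞ = 176.8775 + 20.112 = 196.9895 mg/L·h
F = (AUC_ev/D_ev)/(AUC_iv/D_iv) = (196.9895/375)/(213.71725/150) = 0.525305/1.42478 = 0.3687

F = 0.369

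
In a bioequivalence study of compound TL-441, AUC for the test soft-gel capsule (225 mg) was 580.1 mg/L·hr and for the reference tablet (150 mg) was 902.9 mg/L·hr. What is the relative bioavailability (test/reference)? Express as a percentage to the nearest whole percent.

F_rel = 43%

F_rel = (AUC_test/D_test) / (AUC_ref/D_ref)
      = (580.1/225) / (902.9/150)
      = 2.57822 / 6.01933 = 0.4283 = 42.83%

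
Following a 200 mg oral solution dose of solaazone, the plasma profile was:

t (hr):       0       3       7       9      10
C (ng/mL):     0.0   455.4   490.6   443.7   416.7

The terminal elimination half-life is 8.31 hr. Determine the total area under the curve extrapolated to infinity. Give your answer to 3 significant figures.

AUC = 8940 ng/mL·hr

Trapezoidal AUC_0→10:
  [0→3]: (0.0+455.4)/2 × 3 = 683.1
  [3→7]: (455.4+490.6)/2 × 4 = 1892.0
  [7→9]: (490.6+443.7)/2 × 2 = 934.3
  [9→10]: (443.7+416.7)/2 × 1 = 430.2
  Sum = 3939.6 ng/mL·hr
k_e = ln2 / t½ = 0.693147 / 8.31 = 0.0834 hr^-1
Extrapolated tail: C_last / k_e = 416.7 / 0.0834 = 4996.403
AUC_0→∞ = 3939.6 + 4996.403 = 8936.003 ng/mL·hr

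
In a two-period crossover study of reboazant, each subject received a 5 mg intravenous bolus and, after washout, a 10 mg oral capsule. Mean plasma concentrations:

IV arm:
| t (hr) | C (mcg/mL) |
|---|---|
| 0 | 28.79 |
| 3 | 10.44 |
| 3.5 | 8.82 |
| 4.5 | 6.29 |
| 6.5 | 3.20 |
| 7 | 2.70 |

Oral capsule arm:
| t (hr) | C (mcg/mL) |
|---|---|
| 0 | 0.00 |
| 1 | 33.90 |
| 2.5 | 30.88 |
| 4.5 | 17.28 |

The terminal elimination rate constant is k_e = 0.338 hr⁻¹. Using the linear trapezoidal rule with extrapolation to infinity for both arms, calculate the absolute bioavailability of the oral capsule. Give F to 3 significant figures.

F = 0.914

Trapezoidal AUC_0→7 (IV):
  [0→3]: (28.79+10.44)/2 × 3 = 58.845
  [3→3.5]: (10.44+8.82)/2 × 0.5 = 4.815
  [3.5→4.5]: (8.82+6.29)/2 × 1 = 7.555
  [4.5→6.5]: (6.29+3.20)/2 × 2 = 9.49
  [6.5→7]: (3.20+2.70)/2 × 0.5 = 1.475
  Sum = 82.18 mcg/mL·hr
IV tail: 2.70/0.338 = 7.988; AUC_iv,0→∞ = 82.18 + 7.988 = 90.168 mcg/mL·hr
Trapezoidal AUC_0→4.5 (oral capsule):
  [0→1]: (0.00+33.90)/2 × 1 = 16.95
  [1→2.5]: (33.90+30.88)/2 × 1.5 = 48.585
  [2.5→4.5]: (30.88+17.28)/2 × 2 = 48.16
  Sum = 113.695 mcg/mL·hr
oral capsule tail: 17.28/0.338 = 51.124; AUC_ev,0→∞ = 113.695 + 51.124 = 164.819 mcg/mL·hr
F = (AUC_ev/D_ev)/(AUC_iv/D_iv) = (164.819/10)/(90.168/5) = 16.4819/18.0336 = 0.9140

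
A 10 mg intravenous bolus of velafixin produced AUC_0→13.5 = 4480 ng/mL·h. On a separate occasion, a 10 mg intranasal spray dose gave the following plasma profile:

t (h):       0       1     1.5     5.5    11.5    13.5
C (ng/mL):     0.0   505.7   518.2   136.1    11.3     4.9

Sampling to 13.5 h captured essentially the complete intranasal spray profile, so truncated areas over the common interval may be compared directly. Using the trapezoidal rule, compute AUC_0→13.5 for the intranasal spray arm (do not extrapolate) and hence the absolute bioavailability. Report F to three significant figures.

Trapezoidal AUC_0→13.5 (intranasal spray):
  [0→1]: (0.0+505.7)/2 × 1 = 252.85
  [1→1.5]: (505.7+518.2)/2 × 0.5 = 255.975
  [1.5→5.5]: (518.2+136.1)/2 × 4 = 1308.6
  [5.5→11.5]: (136.1+11.3)/2 × 6 = 442.2
  [11.5→13.5]: (11.3+4.9)/2 × 2 = 16.2
  Sum = 2275.825 ng/mL·h
F = (AUC_ev/D_ev)/(AUC_iv/D_iv) = (2275.825/10)/(4480/10) = 227.5825/448 = 0.5080

F = 0.508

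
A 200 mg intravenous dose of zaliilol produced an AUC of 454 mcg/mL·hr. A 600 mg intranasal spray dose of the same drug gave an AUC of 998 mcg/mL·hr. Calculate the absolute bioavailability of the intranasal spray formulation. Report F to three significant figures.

F = (AUC_ev / D_ev) / (AUC_iv / D_iv)
  = (998/600) / (454/200)
  = 1.66333 / 2.27 = 0.7327

F = 0.733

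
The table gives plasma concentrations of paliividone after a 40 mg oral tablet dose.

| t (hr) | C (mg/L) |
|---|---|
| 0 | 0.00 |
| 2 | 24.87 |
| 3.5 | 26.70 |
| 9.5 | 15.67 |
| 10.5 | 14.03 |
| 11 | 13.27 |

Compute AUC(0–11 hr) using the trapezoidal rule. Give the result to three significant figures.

AUC = 212 mg/L·hr

Trapezoidal AUC_0→11:
  [0→2]: (0.00+24.87)/2 × 2 = 24.87
  [2→3.5]: (24.87+26.70)/2 × 1.5 = 38.6775
  [3.5→9.5]: (26.70+15.67)/2 × 6 = 127.11
  [9.5→10.5]: (15.67+14.03)/2 × 1 = 14.85
  [10.5→11]: (14.03+13.27)/2 × 0.5 = 6.825
  Sum = 212.3325 mg/L·hr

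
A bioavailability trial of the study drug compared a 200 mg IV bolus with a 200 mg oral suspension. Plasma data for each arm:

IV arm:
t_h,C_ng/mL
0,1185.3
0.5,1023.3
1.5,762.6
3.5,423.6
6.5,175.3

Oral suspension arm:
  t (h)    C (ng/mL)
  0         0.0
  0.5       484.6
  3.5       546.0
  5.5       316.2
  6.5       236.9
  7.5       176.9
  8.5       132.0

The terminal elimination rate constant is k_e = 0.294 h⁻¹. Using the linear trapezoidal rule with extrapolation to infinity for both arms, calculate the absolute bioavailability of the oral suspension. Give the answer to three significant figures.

Trapezoidal AUC_0→6.5 (IV):
  [0→0.5]: (1185.3+1023.3)/2 × 0.5 = 552.15
  [0.5→1.5]: (1023.3+762.6)/2 × 1 = 892.95
  [1.5→3.5]: (762.6+423.6)/2 × 2 = 1186.2
  [3.5→6.5]: (423.6+175.3)/2 × 3 = 898.35
  Sum = 3529.65 ng/mL·h
IV tail: 175.3/0.294 = 596.259; AUC_iv,0→∞ = 3529.65 + 596.259 = 4125.909 ng/mL·h
Trapezoidal AUC_0→8.5 (oral suspension):
  [0→0.5]: (0.0+484.6)/2 × 0.5 = 121.15
  [0.5→3.5]: (484.6+546.0)/2 × 3 = 1545.9
  [3.5→5.5]: (546.0+316.2)/2 × 2 = 862.2
  [5.5→6.5]: (316.2+236.9)/2 × 1 = 276.55
  [6.5→7.5]: (236.9+176.9)/2 × 1 = 206.9
  [7.5→8.5]: (176.9+132.0)/2 × 1 = 154.45
  Sum = 3167.15 ng/mL·h
oral suspension tail: 132.0/0.294 = 448.980; AUC_ev,0→∞ = 3167.15 + 448.980 = 3616.13 ng/mL·h
F = (AUC_ev/D_ev)/(AUC_iv/D_iv) = (3616.13/200)/(4125.909/200) = 18.08065/20.629545 = 0.8764

F = 0.876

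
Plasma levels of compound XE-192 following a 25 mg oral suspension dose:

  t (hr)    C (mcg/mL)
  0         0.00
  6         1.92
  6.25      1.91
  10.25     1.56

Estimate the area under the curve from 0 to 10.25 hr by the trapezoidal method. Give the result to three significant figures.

AUC = 13.2 mcg/mL·hr

Trapezoidal AUC_0→10.25:
  [0→6]: (0.00+1.92)/2 × 6 = 5.76
  [6→6.25]: (1.92+1.91)/2 × 0.25 = 0.47875
  [6.25→10.25]: (1.91+1.56)/2 × 4 = 6.94
  Sum = 13.17875 mcg/mL·hr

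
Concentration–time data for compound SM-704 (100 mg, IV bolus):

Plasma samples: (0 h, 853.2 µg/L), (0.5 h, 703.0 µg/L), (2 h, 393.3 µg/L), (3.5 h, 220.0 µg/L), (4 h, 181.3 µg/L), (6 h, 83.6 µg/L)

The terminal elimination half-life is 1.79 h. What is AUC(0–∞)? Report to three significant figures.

Trapezoidal AUC_0→6:
  [0→0.5]: (853.2+703.0)/2 × 0.5 = 389.05
  [0.5→2]: (703.0+393.3)/2 × 1.5 = 822.225
  [2→3.5]: (393.3+220.0)/2 × 1.5 = 459.975
  [3.5→4]: (220.0+181.3)/2 × 0.5 = 100.325
  [4→6]: (181.3+83.6)/2 × 2 = 264.9
  Sum = 2036.475 µg/L·h
k_e = ln2 / t½ = 0.693147 / 1.79 = 0.3872 h^-1
Extrapolated tail: C_last / k_e = 83.6 / 0.3872 = 215.909
AUC_0→∞ = 2036.475 + 215.909 = 2252.384 µg/L·h

AUC = 2250 µg/L·h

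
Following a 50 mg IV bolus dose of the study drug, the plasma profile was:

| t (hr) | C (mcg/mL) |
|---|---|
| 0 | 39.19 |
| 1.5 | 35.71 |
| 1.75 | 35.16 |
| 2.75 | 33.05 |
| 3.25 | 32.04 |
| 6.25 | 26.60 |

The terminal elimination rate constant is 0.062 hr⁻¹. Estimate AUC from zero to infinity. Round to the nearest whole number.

Trapezoidal AUC_0→6.25:
  [0→1.5]: (39.19+35.71)/2 × 1.5 = 56.175
  [1.5→1.75]: (35.71+35.16)/2 × 0.25 = 8.85875
  [1.75→2.75]: (35.16+33.05)/2 × 1 = 34.105
  [2.75→3.25]: (33.05+32.04)/2 × 0.5 = 16.2725
  [3.25→6.25]: (32.04+26.60)/2 × 3 = 87.96
  Sum = 203.37125 mcg/mL·hr
Extrapolated tail: C_last / k_e = 26.60 / 0.062 = 429.032
AUC_0→∞ = 203.37125 + 429.032 = 632.40325 mcg/mL·hr

AUC = 632 mcg/mL·hr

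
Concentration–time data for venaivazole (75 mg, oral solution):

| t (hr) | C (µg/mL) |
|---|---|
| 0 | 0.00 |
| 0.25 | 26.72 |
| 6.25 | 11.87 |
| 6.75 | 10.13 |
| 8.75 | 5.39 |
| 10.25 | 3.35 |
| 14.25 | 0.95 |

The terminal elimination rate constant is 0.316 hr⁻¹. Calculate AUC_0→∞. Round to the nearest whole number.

Trapezoidal AUC_0→14.25:
  [0→0.25]: (0.00+26.72)/2 × 0.25 = 3.34
  [0.25→6.25]: (26.72+11.87)/2 × 6 = 115.77
  [6.25→6.75]: (11.87+10.13)/2 × 0.5 = 5.5
  [6.75→8.75]: (10.13+5.39)/2 × 2 = 15.52
  [8.75→10.25]: (5.39+3.35)/2 × 1.5 = 6.555
  [10.25→14.25]: (3.35+0.95)/2 × 4 = 8.6
  Sum = 155.285 µg/mL·hr
Extrapolated tail: C_last / k_e = 0.95 / 0.316 = 3.006
AUC_0→∞ = 155.285 + 3.006 = 158.291 µg/mL·hr

AUC = 158 µg/mL·hr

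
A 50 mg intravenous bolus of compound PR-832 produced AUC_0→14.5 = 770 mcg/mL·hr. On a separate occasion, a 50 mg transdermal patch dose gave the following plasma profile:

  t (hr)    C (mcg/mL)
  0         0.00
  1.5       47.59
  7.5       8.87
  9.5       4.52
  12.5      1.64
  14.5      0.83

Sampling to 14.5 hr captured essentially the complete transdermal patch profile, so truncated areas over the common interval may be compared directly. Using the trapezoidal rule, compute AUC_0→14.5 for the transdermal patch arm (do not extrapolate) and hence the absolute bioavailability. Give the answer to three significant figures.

F = 0.299

Trapezoidal AUC_0→14.5 (transdermal patch):
  [0→1.5]: (0.00+47.59)/2 × 1.5 = 35.6925
  [1.5→7.5]: (47.59+8.87)/2 × 6 = 169.38
  [7.5→9.5]: (8.87+4.52)/2 × 2 = 13.39
  [9.5→12.5]: (4.52+1.64)/2 × 3 = 9.24
  [12.5→14.5]: (1.64+0.83)/2 × 2 = 2.47
  Sum = 230.1725 mcg/mL·hr
F = (AUC_ev/D_ev)/(AUC_iv/D_iv) = (230.1725/50)/(770/50) = 4.60345/15.4 = 0.2989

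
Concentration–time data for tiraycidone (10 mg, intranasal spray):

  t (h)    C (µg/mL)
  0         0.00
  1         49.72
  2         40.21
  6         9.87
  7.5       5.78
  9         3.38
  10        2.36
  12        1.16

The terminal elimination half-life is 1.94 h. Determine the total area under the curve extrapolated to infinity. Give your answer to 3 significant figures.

Trapezoidal AUC_0→12:
  [0→1]: (0.00+49.72)/2 × 1 = 24.86
  [1→2]: (49.72+40.21)/2 × 1 = 44.965
  [2→6]: (40.21+9.87)/2 × 4 = 100.16
  [6→7.5]: (9.87+5.78)/2 × 1.5 = 11.7375
  [7.5→9]: (5.78+3.38)/2 × 1.5 = 6.87
  [9→10]: (3.38+2.36)/2 × 1 = 2.87
  [10→12]: (2.36+1.16)/2 × 2 = 3.52
  Sum = 194.9825 µg/mL·h
k_e = ln2 / t½ = 0.693147 / 1.94 = 0.3573 h^-1
Extrapolated tail: C_last / k_e = 1.16 / 0.3573 = 3.247
AUC_0→∞ = 194.9825 + 3.247 = 198.2295 µg/mL·h

AUC = 198 µg/mL·h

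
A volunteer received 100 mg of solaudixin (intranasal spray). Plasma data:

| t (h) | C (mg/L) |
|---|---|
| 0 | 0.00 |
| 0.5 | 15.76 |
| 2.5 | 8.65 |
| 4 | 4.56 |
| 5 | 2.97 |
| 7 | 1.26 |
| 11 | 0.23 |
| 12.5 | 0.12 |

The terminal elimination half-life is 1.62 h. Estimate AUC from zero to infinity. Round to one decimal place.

AUC = 49.8 mg/L·h

Trapezoidal AUC_0→12.5:
  [0→0.5]: (0.00+15.76)/2 × 0.5 = 3.94
  [0.5→2.5]: (15.76+8.65)/2 × 2 = 24.41
  [2.5→4]: (8.65+4.56)/2 × 1.5 = 9.9075
  [4→5]: (4.56+2.97)/2 × 1 = 3.765
  [5→7]: (2.97+1.26)/2 × 2 = 4.23
  [7→11]: (1.26+0.23)/2 × 4 = 2.98
  [11→12.5]: (0.23+0.12)/2 × 1.5 = 0.2625
  Sum = 49.495 mg/L·h
k_e = ln2 / t½ = 0.693147 / 1.62 = 0.4279 h^-1
Extrapolated tail: C_last / k_e = 0.12 / 0.4279 = 0.280
AUC_0→∞ = 49.495 + 0.280 = 49.775 mg/L·h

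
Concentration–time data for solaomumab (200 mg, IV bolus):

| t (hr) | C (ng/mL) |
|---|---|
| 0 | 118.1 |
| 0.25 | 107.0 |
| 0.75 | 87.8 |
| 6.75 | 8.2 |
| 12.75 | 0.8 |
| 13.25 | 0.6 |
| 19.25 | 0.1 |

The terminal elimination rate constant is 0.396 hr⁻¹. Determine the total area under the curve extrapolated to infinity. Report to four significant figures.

AUC = 394.5 ng/mL·hr

Trapezoidal AUC_0→19.25:
  [0→0.25]: (118.1+107.0)/2 × 0.25 = 28.1375
  [0.25→0.75]: (107.0+87.8)/2 × 0.5 = 48.7
  [0.75→6.75]: (87.8+8.2)/2 × 6 = 288.0
  [6.75→12.75]: (8.2+0.8)/2 × 6 = 27.0
  [12.75→13.25]: (0.8+0.6)/2 × 0.5 = 0.35
  [13.25→19.25]: (0.6+0.1)/2 × 6 = 2.1
  Sum = 394.2875 ng/mL·hr
Extrapolated tail: C_last / k_e = 0.1 / 0.396 = 0.253
AUC_0→∞ = 394.2875 + 0.253 = 394.5405 ng/mL·hr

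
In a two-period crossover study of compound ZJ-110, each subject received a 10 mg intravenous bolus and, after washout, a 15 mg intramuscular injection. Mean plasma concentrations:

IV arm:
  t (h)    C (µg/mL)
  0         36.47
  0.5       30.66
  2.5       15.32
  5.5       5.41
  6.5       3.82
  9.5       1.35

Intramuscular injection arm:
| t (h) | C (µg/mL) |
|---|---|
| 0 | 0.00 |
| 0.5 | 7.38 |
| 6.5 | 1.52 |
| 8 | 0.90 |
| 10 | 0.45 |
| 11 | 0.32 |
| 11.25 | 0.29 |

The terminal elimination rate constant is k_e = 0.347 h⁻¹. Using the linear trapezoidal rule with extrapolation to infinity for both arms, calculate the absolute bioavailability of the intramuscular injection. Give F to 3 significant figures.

Trapezoidal AUC_0→9.5 (IV):
  [0→0.5]: (36.47+30.66)/2 × 0.5 = 16.7825
  [0.5→2.5]: (30.66+15.32)/2 × 2 = 45.98
  [2.5→5.5]: (15.32+5.41)/2 × 3 = 31.095
  [5.5→6.5]: (5.41+3.82)/2 × 1 = 4.615
  [6.5→9.5]: (3.82+1.35)/2 × 3 = 7.755
  Sum = 106.2275 µg/mL·h
IV tail: 1.35/0.347 = 3.890; AUC_iv,0→∞ = 106.2275 + 3.890 = 110.1175 µg/mL·h
Trapezoidal AUC_0→11.25 (intramuscular injection):
  [0→0.5]: (0.00+7.38)/2 × 0.5 = 1.845
  [0.5→6.5]: (7.38+1.52)/2 × 6 = 26.7
  [6.5→8]: (1.52+0.90)/2 × 1.5 = 1.815
  [8→10]: (0.90+0.45)/2 × 2 = 1.35
  [10→11]: (0.45+0.32)/2 × 1 = 0.385
  [11→11.25]: (0.32+0.29)/2 × 0.25 = 0.07625
  Sum = 32.17125 µg/mL·h
intramuscular injection tail: 0.29/0.347 = 0.836; AUC_ev,0→∞ = 32.17125 + 0.836 = 33.00725 µg/mL·h
F = (AUC_ev/D_ev)/(AUC_iv/D_iv) = (33.00725/15)/(110.1175/10) = 2.20048/11.01175 = 0.1998

F = 0.200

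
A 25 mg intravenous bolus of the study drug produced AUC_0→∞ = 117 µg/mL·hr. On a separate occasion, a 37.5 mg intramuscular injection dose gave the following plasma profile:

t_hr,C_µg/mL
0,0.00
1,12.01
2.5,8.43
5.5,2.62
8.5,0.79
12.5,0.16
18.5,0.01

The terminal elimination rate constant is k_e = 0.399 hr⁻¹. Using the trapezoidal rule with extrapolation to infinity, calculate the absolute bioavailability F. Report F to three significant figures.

Trapezoidal AUC_0→18.5 (intramuscular injection):
  [0→1]: (0.00+12.01)/2 × 1 = 6.005
  [1→2.5]: (12.01+8.43)/2 × 1.5 = 15.33
  [2.5→5.5]: (8.43+2.62)/2 × 3 = 16.575
  [5.5→8.5]: (2.62+0.79)/2 × 3 = 5.115
  [8.5→12.5]: (0.79+0.16)/2 × 4 = 1.9
  [12.5→18.5]: (0.16+0.01)/2 × 6 = 0.51
  Sum = 45.435 µg/mL·hr
Tail: C_last/k_e = 0.01/0.399 = 0.025
AUC_0→∞ (intramuscular injection) = 45.435 + 0.025 = 45.46 µg/mL·hr
F = (AUC_ev/D_ev)/(AUC_iv/D_iv) = (45.46/37.5)/(117/25) = 1.21227/4.68 = 0.2590

F = 0.259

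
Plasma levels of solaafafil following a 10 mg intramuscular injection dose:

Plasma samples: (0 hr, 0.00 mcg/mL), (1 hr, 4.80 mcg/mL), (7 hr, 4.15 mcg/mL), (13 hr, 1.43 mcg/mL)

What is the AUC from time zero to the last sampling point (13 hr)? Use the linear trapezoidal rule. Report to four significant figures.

AUC = 45.99 mcg/mL·hr

Trapezoidal AUC_0→13:
  [0→1]: (0.00+4.80)/2 × 1 = 2.4
  [1→7]: (4.80+4.15)/2 × 6 = 26.85
  [7→13]: (4.15+1.43)/2 × 6 = 16.74
  Sum = 45.99 mcg/mL·hr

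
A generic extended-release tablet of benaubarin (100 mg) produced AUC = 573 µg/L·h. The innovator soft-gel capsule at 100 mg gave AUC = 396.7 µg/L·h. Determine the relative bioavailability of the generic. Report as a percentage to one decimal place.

F_rel = 144.4%

F_rel = (AUC_test/D_test) / (AUC_ref/D_ref)
      = (573/100) / (396.7/100)
      = 5.73 / 3.967 = 1.4444 = 144.44%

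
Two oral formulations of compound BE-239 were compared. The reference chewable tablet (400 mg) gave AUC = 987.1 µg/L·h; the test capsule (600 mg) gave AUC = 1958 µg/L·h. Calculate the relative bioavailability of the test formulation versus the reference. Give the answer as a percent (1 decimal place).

F_rel = 132.2%

F_rel = (AUC_test/D_test) / (AUC_ref/D_ref)
      = (1958/600) / (987.1/400)
      = 3.26333 / 2.46775 = 1.3224 = 132.24%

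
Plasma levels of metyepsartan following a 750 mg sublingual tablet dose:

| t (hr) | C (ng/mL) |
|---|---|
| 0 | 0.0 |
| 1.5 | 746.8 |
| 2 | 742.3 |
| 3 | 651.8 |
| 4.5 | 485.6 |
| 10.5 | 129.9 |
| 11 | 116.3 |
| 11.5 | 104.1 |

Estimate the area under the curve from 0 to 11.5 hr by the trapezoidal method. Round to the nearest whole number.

AUC = 4446 ng/mL·hr

Trapezoidal AUC_0→11.5:
  [0→1.5]: (0.0+746.8)/2 × 1.5 = 560.1
  [1.5→2]: (746.8+742.3)/2 × 0.5 = 372.275
  [2→3]: (742.3+651.8)/2 × 1 = 697.05
  [3→4.5]: (651.8+485.6)/2 × 1.5 = 853.05
  [4.5→10.5]: (485.6+129.9)/2 × 6 = 1846.5
  [10.5→11]: (129.9+116.3)/2 × 0.5 = 61.55
  [11→11.5]: (116.3+104.1)/2 × 0.5 = 55.1
  Sum = 4445.625 ng/mL·hr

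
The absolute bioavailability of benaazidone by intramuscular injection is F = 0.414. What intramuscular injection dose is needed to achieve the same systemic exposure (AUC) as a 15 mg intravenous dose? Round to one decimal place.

D_intramuscular = 36.2 mg

For equal systemic exposure: F × D_ev = D_iv
D_ev = D_iv / F = 15 / 0.414 = 36.2319 mg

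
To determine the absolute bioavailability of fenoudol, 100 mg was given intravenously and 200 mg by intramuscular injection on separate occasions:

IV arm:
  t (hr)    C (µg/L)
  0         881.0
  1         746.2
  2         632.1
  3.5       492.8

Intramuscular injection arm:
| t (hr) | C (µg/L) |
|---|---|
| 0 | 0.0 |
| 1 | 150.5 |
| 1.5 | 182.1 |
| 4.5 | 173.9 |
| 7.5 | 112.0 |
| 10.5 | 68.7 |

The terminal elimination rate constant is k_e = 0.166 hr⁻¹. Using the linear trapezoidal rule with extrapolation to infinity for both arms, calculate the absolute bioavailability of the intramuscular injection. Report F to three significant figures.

F = 0.170

Trapezoidal AUC_0→3.5 (IV):
  [0→1]: (881.0+746.2)/2 × 1 = 813.6
  [1→2]: (746.2+632.1)/2 × 1 = 689.15
  [2→3.5]: (632.1+492.8)/2 × 1.5 = 843.675
  Sum = 2346.425 µg/L·hr
IV tail: 492.8/0.166 = 2968.675; AUC_iv,0→∞ = 2346.425 + 2968.675 = 5315.1 µg/L·hr
Trapezoidal AUC_0→10.5 (intramuscular injection):
  [0→1]: (0.0+150.5)/2 × 1 = 75.25
  [1→1.5]: (150.5+182.1)/2 × 0.5 = 83.15
  [1.5→4.5]: (182.1+173.9)/2 × 3 = 534.0
  [4.5→7.5]: (173.9+112.0)/2 × 3 = 428.85
  [7.5→10.5]: (112.0+68.7)/2 × 3 = 271.05
  Sum = 1392.3 µg/L·hr
intramuscular injection tail: 68.7/0.166 = 413.855; AUC_ev,0→∞ = 1392.3 + 413.855 = 1806.155 µg/L·hr
F = (AUC_ev/D_ev)/(AUC_iv/D_iv) = (1806.155/200)/(5315.1/100) = 9.030775/53.151 = 0.1699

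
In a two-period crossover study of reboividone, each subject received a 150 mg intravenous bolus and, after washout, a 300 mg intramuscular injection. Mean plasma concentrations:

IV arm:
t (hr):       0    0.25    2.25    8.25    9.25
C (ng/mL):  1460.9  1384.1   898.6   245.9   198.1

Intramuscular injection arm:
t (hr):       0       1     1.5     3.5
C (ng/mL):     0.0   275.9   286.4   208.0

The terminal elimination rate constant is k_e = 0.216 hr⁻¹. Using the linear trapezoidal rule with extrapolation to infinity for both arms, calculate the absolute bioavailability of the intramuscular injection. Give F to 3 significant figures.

Trapezoidal AUC_0→9.25 (IV):
  [0→0.25]: (1460.9+1384.1)/2 × 0.25 = 355.625
  [0.25→2.25]: (1384.1+898.6)/2 × 2 = 2282.7
  [2.25→8.25]: (898.6+245.9)/2 × 6 = 3433.5
  [8.25→9.25]: (245.9+198.1)/2 × 1 = 222.0
  Sum = 6293.825 ng/mL·hr
IV tail: 198.1/0.216 = 917.130; AUC_iv,0→∞ = 6293.825 + 917.130 = 7210.955 ng/mL·hr
Trapezoidal AUC_0→3.5 (intramuscular injection):
  [0→1]: (0.0+275.9)/2 × 1 = 137.95
  [1→1.5]: (275.9+286.4)/2 × 0.5 = 140.575
  [1.5→3.5]: (286.4+208.0)/2 × 2 = 494.4
  Sum = 772.925 ng/mL·hr
intramuscular injection tail: 208.0/0.216 = 962.963; AUC_ev,0→∞ = 772.925 + 962.963 = 1735.888 ng/mL·hr
F = (AUC_ev/D_ev)/(AUC_iv/D_iv) = (1735.888/300)/(7210.955/150) = 5.78629/48.073 = 0.1204

F = 0.120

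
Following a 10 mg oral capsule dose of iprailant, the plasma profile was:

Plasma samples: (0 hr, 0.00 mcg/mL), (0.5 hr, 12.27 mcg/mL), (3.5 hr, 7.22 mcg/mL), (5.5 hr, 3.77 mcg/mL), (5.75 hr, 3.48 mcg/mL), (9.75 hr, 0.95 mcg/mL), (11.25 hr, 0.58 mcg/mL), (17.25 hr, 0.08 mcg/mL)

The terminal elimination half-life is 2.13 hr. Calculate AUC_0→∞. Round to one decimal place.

AUC = 56.4 mcg/mL·hr

Trapezoidal AUC_0→17.25:
  [0→0.5]: (0.00+12.27)/2 × 0.5 = 3.0675
  [0.5→3.5]: (12.27+7.22)/2 × 3 = 29.235
  [3.5→5.5]: (7.22+3.77)/2 × 2 = 10.99
  [5.5→5.75]: (3.77+3.48)/2 × 0.25 = 0.90625
  [5.75→9.75]: (3.48+0.95)/2 × 4 = 8.86
  [9.75→11.25]: (0.95+0.58)/2 × 1.5 = 1.1475
  [11.25→17.25]: (0.58+0.08)/2 × 6 = 1.98
  Sum = 56.18625 mcg/mL·hr
k_e = ln2 / t½ = 0.693147 / 2.13 = 0.3254 hr^-1
Extrapolated tail: C_last / k_e = 0.08 / 0.3254 = 0.246
AUC_0→∞ = 56.18625 + 0.246 = 56.43225 mcg/mL·hr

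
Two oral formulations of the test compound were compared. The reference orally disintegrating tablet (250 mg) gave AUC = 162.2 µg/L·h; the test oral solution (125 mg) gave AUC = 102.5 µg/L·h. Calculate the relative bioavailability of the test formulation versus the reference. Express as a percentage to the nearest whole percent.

F_rel = (AUC_test/D_test) / (AUC_ref/D_ref)
      = (102.5/125) / (162.2/250)
      = 0.82 / 0.6488 = 1.2639 = 126.39%

F_rel = 126%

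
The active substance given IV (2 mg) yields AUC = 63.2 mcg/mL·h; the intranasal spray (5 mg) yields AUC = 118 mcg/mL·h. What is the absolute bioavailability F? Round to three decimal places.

F = 0.747

F = (AUC_ev / D_ev) / (AUC_iv / D_iv)
  = (118/5) / (63.2/2)
  = 23.6 / 31.6 = 0.7468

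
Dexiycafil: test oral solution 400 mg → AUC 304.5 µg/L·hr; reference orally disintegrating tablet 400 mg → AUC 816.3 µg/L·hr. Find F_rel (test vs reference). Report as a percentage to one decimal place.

F_rel = (AUC_test/D_test) / (AUC_ref/D_ref)
      = (304.5/400) / (816.3/400)
      = 0.76125 / 2.04075 = 0.3730 = 37.30%

F_rel = 37.3%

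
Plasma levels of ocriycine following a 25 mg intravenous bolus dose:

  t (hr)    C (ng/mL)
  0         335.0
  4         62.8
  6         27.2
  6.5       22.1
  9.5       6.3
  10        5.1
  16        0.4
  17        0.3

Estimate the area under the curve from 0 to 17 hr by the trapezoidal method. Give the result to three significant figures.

Trapezoidal AUC_0→17:
  [0→4]: (335.0+62.8)/2 × 4 = 795.6
  [4→6]: (62.8+27.2)/2 × 2 = 90.0
  [6→6.5]: (27.2+22.1)/2 × 0.5 = 12.325
  [6.5→9.5]: (22.1+6.3)/2 × 3 = 42.6
  [9.5→10]: (6.3+5.1)/2 × 0.5 = 2.85
  [10→16]: (5.1+0.4)/2 × 6 = 16.5
  [16→17]: (0.4+0.3)/2 × 1 = 0.35
  Sum = 960.225 ng/mL·hr

AUC = 960 ng/mL·hr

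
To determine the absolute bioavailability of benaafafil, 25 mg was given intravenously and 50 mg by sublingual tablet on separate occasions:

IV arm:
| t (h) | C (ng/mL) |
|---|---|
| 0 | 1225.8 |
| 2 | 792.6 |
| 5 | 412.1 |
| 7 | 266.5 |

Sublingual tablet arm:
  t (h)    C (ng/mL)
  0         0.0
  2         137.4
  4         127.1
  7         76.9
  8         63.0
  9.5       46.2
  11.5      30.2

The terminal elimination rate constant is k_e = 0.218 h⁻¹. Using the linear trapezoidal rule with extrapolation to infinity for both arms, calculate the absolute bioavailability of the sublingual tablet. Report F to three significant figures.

Trapezoidal AUC_0→7 (IV):
  [0→2]: (1225.8+792.6)/2 × 2 = 2018.4
  [2→5]: (792.6+412.1)/2 × 3 = 1807.05
  [5→7]: (412.1+266.5)/2 × 2 = 678.6
  Sum = 4504.05 ng/mL·h
IV tail: 266.5/0.218 = 1222.477; AUC_iv,0→∞ = 4504.05 + 1222.477 = 5726.527 ng/mL·h
Trapezoidal AUC_0→11.5 (sublingual tablet):
  [0→2]: (0.0+137.4)/2 × 2 = 137.4
  [2→4]: (137.4+127.1)/2 × 2 = 264.5
  [4→7]: (127.1+76.9)/2 × 3 = 306.0
  [7→8]: (76.9+63.0)/2 × 1 = 69.95
  [8→9.5]: (63.0+46.2)/2 × 1.5 = 81.9
  [9.5→11.5]: (46.2+30.2)/2 × 2 = 76.4
  Sum = 936.15 ng/mL·h
sublingual tablet tail: 30.2/0.218 = 138.532; AUC_ev,0→∞ = 936.15 + 138.532 = 1074.682 ng/mL·h
F = (AUC_ev/D_ev)/(AUC_iv/D_iv) = (1074.682/50)/(5726.527/25) = 21.49364/229.06108 = 0.0938

F = 0.0938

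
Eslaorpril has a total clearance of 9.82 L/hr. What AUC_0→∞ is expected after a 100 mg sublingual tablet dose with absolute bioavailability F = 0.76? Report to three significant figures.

AUC = 7.74 mg/L·hr

AUC_0→∞ = F × Dose / CL
        = 0.76 × 100 / 9.82 = 7.73931 mg/L·hr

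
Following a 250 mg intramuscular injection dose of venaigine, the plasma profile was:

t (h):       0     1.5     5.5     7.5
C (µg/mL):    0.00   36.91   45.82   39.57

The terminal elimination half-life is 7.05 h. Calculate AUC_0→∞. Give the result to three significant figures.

Trapezoidal AUC_0→7.5:
  [0→1.5]: (0.00+36.91)/2 × 1.5 = 27.6825
  [1.5→5.5]: (36.91+45.82)/2 × 4 = 165.46
  [5.5→7.5]: (45.82+39.57)/2 × 2 = 85.39
  Sum = 278.5325 µg/mL·h
k_e = ln2 / t½ = 0.693147 / 7.05 = 0.0983 h^-1
Extrapolated tail: C_last / k_e = 39.57 / 0.0983 = 402.543
AUC_0→∞ = 278.5325 + 402.543 = 681.0755 µg/mL·h

AUC = 681 µg/mL·h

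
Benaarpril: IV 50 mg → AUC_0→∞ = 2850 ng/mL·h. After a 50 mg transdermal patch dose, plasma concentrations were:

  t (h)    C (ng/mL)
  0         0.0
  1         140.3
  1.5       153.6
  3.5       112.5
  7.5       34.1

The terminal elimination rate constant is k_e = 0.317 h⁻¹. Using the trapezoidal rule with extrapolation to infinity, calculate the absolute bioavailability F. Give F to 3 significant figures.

F = 0.284

Trapezoidal AUC_0→7.5 (transdermal patch):
  [0→1]: (0.0+140.3)/2 × 1 = 70.15
  [1→1.5]: (140.3+153.6)/2 × 0.5 = 73.475
  [1.5→3.5]: (153.6+112.5)/2 × 2 = 266.1
  [3.5→7.5]: (112.5+34.1)/2 × 4 = 293.2
  Sum = 702.925 ng/mL·h
Tail: C_last/k_e = 34.1/0.317 = 107.571
AUC_0→∞ (transdermal patch) = 702.925 + 107.571 = 810.496 ng/mL·h
F = (AUC_ev/D_ev)/(AUC_iv/D_iv) = (810.496/50)/(2850/50) = 16.20992/57 = 0.2844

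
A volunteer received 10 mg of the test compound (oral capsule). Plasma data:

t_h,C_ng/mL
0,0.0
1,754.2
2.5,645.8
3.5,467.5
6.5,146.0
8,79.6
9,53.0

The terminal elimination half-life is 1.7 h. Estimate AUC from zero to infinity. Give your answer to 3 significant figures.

AUC = 3270 ng/mL·h

Trapezoidal AUC_0→9:
  [0→1]: (0.0+754.2)/2 × 1 = 377.1
  [1→2.5]: (754.2+645.8)/2 × 1.5 = 1050.0
  [2.5→3.5]: (645.8+467.5)/2 × 1 = 556.65
  [3.5→6.5]: (467.5+146.0)/2 × 3 = 920.25
  [6.5→8]: (146.0+79.6)/2 × 1.5 = 169.2
  [8→9]: (79.6+53.0)/2 × 1 = 66.3
  Sum = 3139.5 ng/mL·h
k_e = ln2 / t½ = 0.693147 / 1.7 = 0.4077 h^-1
Extrapolated tail: C_last / k_e = 53.0 / 0.4077 = 129.998
AUC_0→∞ = 3139.5 + 129.998 = 3269.498 ng/mL·h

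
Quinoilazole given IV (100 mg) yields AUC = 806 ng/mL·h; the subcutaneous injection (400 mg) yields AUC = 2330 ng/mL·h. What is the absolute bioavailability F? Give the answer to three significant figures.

F = 0.723

F = (AUC_ev / D_ev) / (AUC_iv / D_iv)
  = (2330/400) / (806/100)
  = 5.825 / 8.06 = 0.7227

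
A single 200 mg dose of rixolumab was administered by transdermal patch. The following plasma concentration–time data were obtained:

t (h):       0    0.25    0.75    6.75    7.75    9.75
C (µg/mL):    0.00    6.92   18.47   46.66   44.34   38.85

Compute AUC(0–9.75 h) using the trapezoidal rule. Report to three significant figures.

AUC = 331 µg/mL·h

Trapezoidal AUC_0→9.75:
  [0→0.25]: (0.00+6.92)/2 × 0.25 = 0.865
  [0.25→0.75]: (6.92+18.47)/2 × 0.5 = 6.3475
  [0.75→6.75]: (18.47+46.66)/2 × 6 = 195.39
  [6.75→7.75]: (46.66+44.34)/2 × 1 = 45.5
  [7.75→9.75]: (44.34+38.85)/2 × 2 = 83.19
  Sum = 331.2925 µg/mL·h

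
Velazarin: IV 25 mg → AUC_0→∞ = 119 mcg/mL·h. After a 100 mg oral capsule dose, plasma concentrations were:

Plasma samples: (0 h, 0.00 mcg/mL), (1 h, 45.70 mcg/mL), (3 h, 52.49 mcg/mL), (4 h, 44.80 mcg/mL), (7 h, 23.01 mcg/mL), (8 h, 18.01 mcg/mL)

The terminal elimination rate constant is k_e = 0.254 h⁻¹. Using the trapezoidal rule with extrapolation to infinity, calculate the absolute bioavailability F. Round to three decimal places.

Trapezoidal AUC_0→8 (oral capsule):
  [0→1]: (0.00+45.70)/2 × 1 = 22.85
  [1→3]: (45.70+52.49)/2 × 2 = 98.19
  [3→4]: (52.49+44.80)/2 × 1 = 48.645
  [4→7]: (44.80+23.01)/2 × 3 = 101.715
  [7→8]: (23.01+18.01)/2 × 1 = 20.51
  Sum = 291.91 mcg/mL·h
Tail: C_last/k_e = 18.01/0.254 = 70.906
AUC_0→∞ (oral capsule) = 291.91 + 70.906 = 362.816 mcg/mL·h
F = (AUC_ev/D_ev)/(AUC_iv/D_iv) = (362.816/100)/(119/25) = 3.62816/4.76 = 0.7622

F = 0.762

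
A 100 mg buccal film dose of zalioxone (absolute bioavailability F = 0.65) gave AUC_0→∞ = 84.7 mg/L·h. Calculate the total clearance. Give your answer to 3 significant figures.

CL = F × Dose / AUC_0→∞
   = 0.65 × 100 / 84.7 = 0.767414 L/h

CL = 0.767 L/h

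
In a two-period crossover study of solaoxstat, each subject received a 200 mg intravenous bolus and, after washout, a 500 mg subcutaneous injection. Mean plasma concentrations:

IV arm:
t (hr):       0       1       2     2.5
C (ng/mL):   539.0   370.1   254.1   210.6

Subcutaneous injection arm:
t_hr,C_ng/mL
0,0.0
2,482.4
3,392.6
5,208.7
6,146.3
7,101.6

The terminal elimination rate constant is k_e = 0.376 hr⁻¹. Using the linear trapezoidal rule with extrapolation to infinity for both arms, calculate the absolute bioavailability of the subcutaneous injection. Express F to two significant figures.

F = 0.58

Trapezoidal AUC_0→2.5 (IV):
  [0→1]: (539.0+370.1)/2 × 1 = 454.55
  [1→2]: (370.1+254.1)/2 × 1 = 312.1
  [2→2.5]: (254.1+210.6)/2 × 0.5 = 116.175
  Sum = 882.825 ng/mL·hr
IV tail: 210.6/0.376 = 560.106; AUC_iv,0→∞ = 882.825 + 560.106 = 1442.931 ng/mL·hr
Trapezoidal AUC_0→7 (subcutaneous injection):
  [0→2]: (0.0+482.4)/2 × 2 = 482.4
  [2→3]: (482.4+392.6)/2 × 1 = 437.5
  [3→5]: (392.6+208.7)/2 × 2 = 601.3
  [5→6]: (208.7+146.3)/2 × 1 = 177.5
  [6→7]: (146.3+101.6)/2 × 1 = 123.95
  Sum = 1822.65 ng/mL·hr
subcutaneous injection tail: 101.6/0.376 = 270.213; AUC_ev,0→∞ = 1822.65 + 270.213 = 2092.863 ng/mL·hr
F = (AUC_ev/D_ev)/(AUC_iv/D_iv) = (2092.863/500)/(1442.931/200) = 4.185726/7.214655 = 0.5802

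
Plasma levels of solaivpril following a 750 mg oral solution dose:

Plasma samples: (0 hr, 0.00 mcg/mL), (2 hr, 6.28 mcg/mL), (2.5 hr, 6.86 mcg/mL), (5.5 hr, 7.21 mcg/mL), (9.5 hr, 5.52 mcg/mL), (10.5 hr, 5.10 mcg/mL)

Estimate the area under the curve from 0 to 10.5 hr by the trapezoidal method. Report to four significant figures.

Trapezoidal AUC_0→10.5:
  [0→2]: (0.00+6.28)/2 × 2 = 6.28
  [2→2.5]: (6.28+6.86)/2 × 0.5 = 3.285
  [2.5→5.5]: (6.86+7.21)/2 × 3 = 21.105
  [5.5→9.5]: (7.21+5.52)/2 × 4 = 25.46
  [9.5→10.5]: (5.52+5.10)/2 × 1 = 5.31
  Sum = 61.44 mcg/mL·hr

AUC = 61.44 mcg/mL·hr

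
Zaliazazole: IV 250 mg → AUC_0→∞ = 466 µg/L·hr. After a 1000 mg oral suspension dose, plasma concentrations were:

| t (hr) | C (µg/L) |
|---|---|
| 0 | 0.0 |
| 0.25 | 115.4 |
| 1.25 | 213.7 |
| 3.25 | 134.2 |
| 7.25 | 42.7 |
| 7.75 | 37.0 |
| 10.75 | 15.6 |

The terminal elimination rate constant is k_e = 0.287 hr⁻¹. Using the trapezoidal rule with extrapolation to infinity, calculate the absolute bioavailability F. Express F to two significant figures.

Trapezoidal AUC_0→10.75 (oral suspension):
  [0→0.25]: (0.0+115.4)/2 × 0.25 = 14.425
  [0.25→1.25]: (115.4+213.7)/2 × 1 = 164.55
  [1.25→3.25]: (213.7+134.2)/2 × 2 = 347.9
  [3.25→7.25]: (134.2+42.7)/2 × 4 = 353.8
  [7.25→7.75]: (42.7+37.0)/2 × 0.5 = 19.925
  [7.75→10.75]: (37.0+15.6)/2 × 3 = 78.9
  Sum = 979.5 µg/L·hr
Tail: C_last/k_e = 15.6/0.287 = 54.355
AUC_0→∞ (oral suspension) = 979.5 + 54.355 = 1033.855 µg/L·hr
F = (AUC_ev/D_ev)/(AUC_iv/D_iv) = (1033.855/1000)/(466/250) = 1.033855/1.864 = 0.5546

F = 0.55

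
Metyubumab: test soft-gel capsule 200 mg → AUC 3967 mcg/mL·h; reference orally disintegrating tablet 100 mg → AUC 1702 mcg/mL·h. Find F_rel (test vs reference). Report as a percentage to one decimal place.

F_rel = (AUC_test/D_test) / (AUC_ref/D_ref)
      = (3967/200) / (1702/100)
      = 19.835 / 17.02 = 1.1654 = 116.54%

F_rel = 116.5%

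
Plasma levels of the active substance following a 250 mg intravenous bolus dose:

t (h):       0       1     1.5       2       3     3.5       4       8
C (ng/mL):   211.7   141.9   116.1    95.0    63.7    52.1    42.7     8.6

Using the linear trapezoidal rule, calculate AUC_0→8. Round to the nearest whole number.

AUC = 529 ng/mL·h

Trapezoidal AUC_0→8:
  [0→1]: (211.7+141.9)/2 × 1 = 176.8
  [1→1.5]: (141.9+116.1)/2 × 0.5 = 64.5
  [1.5→2]: (116.1+95.0)/2 × 0.5 = 52.775
  [2→3]: (95.0+63.7)/2 × 1 = 79.35
  [3→3.5]: (63.7+52.1)/2 × 0.5 = 28.95
  [3.5→4]: (52.1+42.7)/2 × 0.5 = 23.7
  [4→8]: (42.7+8.6)/2 × 4 = 102.6
  Sum = 528.675 ng/mL·h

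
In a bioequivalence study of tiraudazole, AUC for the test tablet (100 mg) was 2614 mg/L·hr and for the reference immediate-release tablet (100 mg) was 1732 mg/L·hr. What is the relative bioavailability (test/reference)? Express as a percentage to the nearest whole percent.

F_rel = (AUC_test/D_test) / (AUC_ref/D_ref)
      = (2614/100) / (1732/100)
      = 26.14 / 17.32 = 1.5092 = 150.92%

F_rel = 151%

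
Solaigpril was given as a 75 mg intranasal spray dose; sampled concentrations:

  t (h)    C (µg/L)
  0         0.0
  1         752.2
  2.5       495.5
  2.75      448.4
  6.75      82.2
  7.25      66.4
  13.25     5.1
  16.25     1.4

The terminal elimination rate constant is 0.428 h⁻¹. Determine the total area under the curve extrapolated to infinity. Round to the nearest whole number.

Trapezoidal AUC_0→16.25:
  [0→1]: (0.0+752.2)/2 × 1 = 376.1
  [1→2.5]: (752.2+495.5)/2 × 1.5 = 935.775
  [2.5→2.75]: (495.5+448.4)/2 × 0.25 = 117.9875
  [2.75→6.75]: (448.4+82.2)/2 × 4 = 1061.2
  [6.75→7.25]: (82.2+66.4)/2 × 0.5 = 37.15
  [7.25→13.25]: (66.4+5.1)/2 × 6 = 214.5
  [13.25→16.25]: (5.1+1.4)/2 × 3 = 9.75
  Sum = 2752.4625 µg/L·h
Extrapolated tail: C_last / k_e = 1.4 / 0.428 = 3.271
AUC_0→∞ = 2752.4625 + 3.271 = 2755.7335 µg/L·h

AUC = 2756 µg/L·h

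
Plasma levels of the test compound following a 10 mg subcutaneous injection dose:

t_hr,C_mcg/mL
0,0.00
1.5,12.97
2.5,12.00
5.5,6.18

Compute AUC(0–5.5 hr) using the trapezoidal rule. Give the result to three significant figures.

Trapezoidal AUC_0→5.5:
  [0→1.5]: (0.00+12.97)/2 × 1.5 = 9.7275
  [1.5→2.5]: (12.97+12.00)/2 × 1 = 12.485
  [2.5→5.5]: (12.00+6.18)/2 × 3 = 27.27
  Sum = 49.4825 mcg/mL·hr

AUC = 49.5 mcg/mL·hr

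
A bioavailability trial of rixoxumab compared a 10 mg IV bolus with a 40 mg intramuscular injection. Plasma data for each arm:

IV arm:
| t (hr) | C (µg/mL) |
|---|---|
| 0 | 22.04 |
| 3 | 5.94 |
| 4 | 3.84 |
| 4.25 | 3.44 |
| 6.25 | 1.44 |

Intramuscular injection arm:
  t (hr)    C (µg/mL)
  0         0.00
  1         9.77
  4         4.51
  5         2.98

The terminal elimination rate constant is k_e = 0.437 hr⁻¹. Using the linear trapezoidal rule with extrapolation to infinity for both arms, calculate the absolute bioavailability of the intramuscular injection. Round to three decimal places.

Trapezoidal AUC_0→6.25 (IV):
  [0→3]: (22.04+5.94)/2 × 3 = 41.97
  [3→4]: (5.94+3.84)/2 × 1 = 4.89
  [4→4.25]: (3.84+3.44)/2 × 0.25 = 0.91
  [4.25→6.25]: (3.44+1.44)/2 × 2 = 4.88
  Sum = 52.65 µg/mL·hr
IV tail: 1.44/0.437 = 3.295; AUC_iv,0→∞ = 52.65 + 3.295 = 55.945 µg/mL·hr
Trapezoidal AUC_0→5 (intramuscular injection):
  [0→1]: (0.00+9.77)/2 × 1 = 4.885
  [1→4]: (9.77+4.51)/2 × 3 = 21.42
  [4→5]: (4.51+2.98)/2 × 1 = 3.745
  Sum = 30.05 µg/mL·hr
intramuscular injection tail: 2.98/0.437 = 6.819; AUC_ev,0→∞ = 30.05 + 6.819 = 36.869 µg/mL·hr
F = (AUC_ev/D_ev)/(AUC_iv/D_iv) = (36.869/40)/(55.945/10) = 0.921725/5.5945 = 0.1648

F = 0.165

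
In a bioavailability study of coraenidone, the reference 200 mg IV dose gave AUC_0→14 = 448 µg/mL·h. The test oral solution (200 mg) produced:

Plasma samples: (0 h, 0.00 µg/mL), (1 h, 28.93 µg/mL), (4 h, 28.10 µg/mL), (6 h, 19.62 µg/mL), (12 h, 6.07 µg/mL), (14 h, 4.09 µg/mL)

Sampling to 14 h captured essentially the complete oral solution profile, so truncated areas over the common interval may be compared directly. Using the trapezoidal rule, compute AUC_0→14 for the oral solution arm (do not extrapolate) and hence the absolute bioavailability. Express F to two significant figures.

Trapezoidal AUC_0→14 (oral solution):
  [0→1]: (0.00+28.93)/2 × 1 = 14.465
  [1→4]: (28.93+28.10)/2 × 3 = 85.545
  [4→6]: (28.10+19.62)/2 × 2 = 47.72
  [6→12]: (19.62+6.07)/2 × 6 = 77.07
  [12→14]: (6.07+4.09)/2 × 2 = 10.16
  Sum = 234.96 µg/mL·h
F = (AUC_ev/D_ev)/(AUC_iv/D_iv) = (234.96/200)/(448/200) = 1.1748/2.24 = 0.5245

F = 0.52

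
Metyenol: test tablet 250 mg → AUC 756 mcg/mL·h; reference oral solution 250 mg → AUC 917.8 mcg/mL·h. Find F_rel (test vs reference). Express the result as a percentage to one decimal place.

F_rel = 82.4%

F_rel = (AUC_test/D_test) / (AUC_ref/D_ref)
      = (756/250) / (917.8/250)
      = 3.024 / 3.6712 = 0.8237 = 82.37%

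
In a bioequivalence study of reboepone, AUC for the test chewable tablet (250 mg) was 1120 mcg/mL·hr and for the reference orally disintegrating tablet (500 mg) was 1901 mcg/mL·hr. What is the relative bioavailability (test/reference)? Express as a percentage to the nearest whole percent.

F_rel = (AUC_test/D_test) / (AUC_ref/D_ref)
      = (1120/250) / (1901/500)
      = 4.48 / 3.802 = 1.1783 = 117.83%

F_rel = 118%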